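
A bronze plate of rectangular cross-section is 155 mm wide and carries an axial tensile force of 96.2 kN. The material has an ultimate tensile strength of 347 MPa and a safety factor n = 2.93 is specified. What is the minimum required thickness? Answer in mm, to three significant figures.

t = 5.24 mm

σ_allow = 347/2.93 = 118.4 MPa.
Required area A = F/σ_allow = 96200/118.4 = 812.3 mm².
t = A/w = 812.3/155 = 5.241 mm.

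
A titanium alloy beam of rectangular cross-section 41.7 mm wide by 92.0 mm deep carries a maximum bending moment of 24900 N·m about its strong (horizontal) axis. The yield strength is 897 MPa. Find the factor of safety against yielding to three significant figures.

Section modulus S = bh²/6 = 41.7×92.0²/6 = 58820 mm³.
σ = M/S = 2.4900×10^7/58820 = 423.3 MPa.
n = 897/423.3 = 2.119.

n = 2.12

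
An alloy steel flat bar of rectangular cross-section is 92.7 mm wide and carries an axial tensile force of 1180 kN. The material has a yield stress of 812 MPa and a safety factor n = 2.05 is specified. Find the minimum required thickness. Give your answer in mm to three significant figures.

t = 32.1 mm

σ_allow = 812/2.05 = 396.1 MPa.
Required area A = F/σ_allow = 1180000/396.1 = 2979 mm².
t = A/w = 2979/92.7 = 32.14 mm.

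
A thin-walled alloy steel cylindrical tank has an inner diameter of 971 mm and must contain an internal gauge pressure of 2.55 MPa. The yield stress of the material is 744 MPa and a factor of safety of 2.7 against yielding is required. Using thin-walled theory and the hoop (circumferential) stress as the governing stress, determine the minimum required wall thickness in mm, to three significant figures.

t = 4.49 mm

σ_allow = 744/2.7 = 275.6 MPa.
Hoop stress σ_h = pD/(2t), so t = pD/(2σ_allow) = 2.55×971/(2×275.6) = 4.493 mm.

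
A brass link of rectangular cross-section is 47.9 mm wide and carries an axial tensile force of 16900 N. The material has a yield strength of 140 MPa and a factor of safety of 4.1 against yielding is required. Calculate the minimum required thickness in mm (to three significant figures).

σ_allow = 140/4.1 = 34.15 MPa.
Required area A = F/σ_allow = 16900/34.15 = 494.9 mm².
t = A/w = 494.9/47.9 = 10.33 mm.

t = 10.3 mm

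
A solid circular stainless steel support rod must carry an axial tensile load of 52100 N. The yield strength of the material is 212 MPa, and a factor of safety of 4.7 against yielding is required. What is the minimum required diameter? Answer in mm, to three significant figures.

d = 38.3 mm

Allowable stress σ_allow = 212/4.7 = 45.11 MPa.
Required area A = F/σ_allow = 52100/45.11 = 1155 mm².
A = πd²/4 → d = √(4A/π) = 38.35 mm.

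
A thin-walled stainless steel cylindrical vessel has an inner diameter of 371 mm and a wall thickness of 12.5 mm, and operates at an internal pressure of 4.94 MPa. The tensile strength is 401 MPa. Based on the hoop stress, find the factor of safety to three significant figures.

n = 5.47

σ_h = pD/(2t) = 4.94×371/(2×12.5) = 73.31 MPa.
n = 401/73.31 = 5.470.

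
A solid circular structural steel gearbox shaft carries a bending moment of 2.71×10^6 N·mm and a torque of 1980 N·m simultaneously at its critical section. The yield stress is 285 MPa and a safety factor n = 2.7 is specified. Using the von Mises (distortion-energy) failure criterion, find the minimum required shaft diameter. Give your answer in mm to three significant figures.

d = 67.6 mm

σ_allow = σ_y/n = 285/2.7 = 105.6 MPa.
For a solid shaft σ_b = 32M/(πd³) and τ = 16T/(πd³), so the von Mises stress is σ' = (16/πd³)·√(4M²+3T²).
√(4M²+3T²) = √(4×(2.710×10^6)² + 3×(1.980×10^6)²) = 6.414×10^6 N·mm.
d³ = 16×6.414×10^6/(π×105.6) = 309500 mm³.
d = 67.64 mm.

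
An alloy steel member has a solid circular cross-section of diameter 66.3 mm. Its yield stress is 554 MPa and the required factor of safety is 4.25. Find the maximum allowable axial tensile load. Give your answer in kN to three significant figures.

F_allow = 450 kN

σ_allow = 554/4.25 = 130.4 MPa.
A = πd²/4 = π×66.3²/4 = 3452 mm².
F_allow = σ_allow × A = 130.4×3452 = 450000 N.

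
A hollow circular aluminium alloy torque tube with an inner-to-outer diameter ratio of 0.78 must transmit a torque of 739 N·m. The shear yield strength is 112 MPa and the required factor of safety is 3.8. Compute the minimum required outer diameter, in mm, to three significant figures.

τ_allow = 112/3.8 = 29.47 MPa.
For a hollow shaft τ = 16T/[πd_o³(1−k⁴)] with k = 0.78, so 1−k⁴ = 0.6298.
d_o³ = 16T/[π τ_allow (1−k⁴)] = 16×739000/(π×29.47×0.6298) = 202700 mm³.
d_o = 58.75 mm.

d_o = 58.7 mm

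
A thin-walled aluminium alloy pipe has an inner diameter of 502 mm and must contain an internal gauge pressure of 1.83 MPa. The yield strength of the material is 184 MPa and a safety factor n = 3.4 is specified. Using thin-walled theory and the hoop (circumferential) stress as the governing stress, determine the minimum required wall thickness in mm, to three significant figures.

t = 8.49 mm

σ_allow = 184/3.4 = 54.12 MPa.
Hoop stress σ_h = pD/(2t), so t = pD/(2σ_allow) = 1.83×502/(2×54.12) = 8.488 mm.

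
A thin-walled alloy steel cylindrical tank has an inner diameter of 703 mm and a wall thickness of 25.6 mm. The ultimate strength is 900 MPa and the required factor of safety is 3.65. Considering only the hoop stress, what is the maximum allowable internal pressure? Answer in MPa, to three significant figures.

p_allow = 18.0 MPa

σ_allow = 900/3.65 = 246.6 MPa.
σ_h = pD/(2t) → p_allow = 2σ_allow t/D = 2×246.6×25.6/703 = 17.96 MPa.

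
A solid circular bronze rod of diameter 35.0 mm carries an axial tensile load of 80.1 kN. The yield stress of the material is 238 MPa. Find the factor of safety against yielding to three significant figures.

A = πd²/4 = 962.1 mm².
σ = F/A = 80100/962.1 = 83.25 MPa.
n = 238/83.25 = 2.859.

n = 2.86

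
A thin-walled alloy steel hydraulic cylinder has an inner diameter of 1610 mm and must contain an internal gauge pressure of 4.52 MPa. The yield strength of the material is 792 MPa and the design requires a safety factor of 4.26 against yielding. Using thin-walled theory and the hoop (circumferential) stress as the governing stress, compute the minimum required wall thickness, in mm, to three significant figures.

σ_allow = 792/4.26 = 185.9 MPa.
Hoop stress σ_h = pD/(2t), so t = pD/(2σ_allow) = 4.52×1610/(2×185.9) = 19.57 mm.

t = 19.6 mm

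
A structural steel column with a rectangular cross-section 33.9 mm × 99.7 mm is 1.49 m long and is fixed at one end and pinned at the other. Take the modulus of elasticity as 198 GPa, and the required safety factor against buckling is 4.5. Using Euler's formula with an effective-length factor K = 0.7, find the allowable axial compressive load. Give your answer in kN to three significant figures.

Buckling occurs about the weak axis: I_min = h·b³/12 = 99.7×33.9³/12 = 323700 mm⁴ (b = 33.9 mm is the smaller dimension).
Effective length L_e = KL = 0.7×1.49 m = 1043 mm.
Euler critical load P_cr = π²EI/L_e² = π²×198000×323700/1043² = 581400 N.
P_allow = P_cr/n = 581400/4.5 = 129200 N.

P_allow = 129 kN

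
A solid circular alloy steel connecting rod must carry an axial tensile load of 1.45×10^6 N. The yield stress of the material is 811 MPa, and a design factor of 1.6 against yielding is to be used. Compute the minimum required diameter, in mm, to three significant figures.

d = 60.4 mm

Allowable stress σ_allow = 811/1.6 = 506.9 MPa.
Required area A = F/σ_allow = 1450000/506.9 = 2861 mm².
A = πd²/4 → d = √(4A/π) = 60.35 mm.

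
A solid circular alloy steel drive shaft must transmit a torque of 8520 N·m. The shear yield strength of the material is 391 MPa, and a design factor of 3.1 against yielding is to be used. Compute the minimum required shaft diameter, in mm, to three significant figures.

d = 70.1 mm

Allowable shear stress τ_allow = 391/3.1 = 126.1 MPa.
For a solid shaft τ = 16T/(πd³), so d³ = 16T/(π τ_allow) = 16×8520000/(π×126.1) = 344000 mm³.
d = (344000)^(1/3) = 70.07 mm.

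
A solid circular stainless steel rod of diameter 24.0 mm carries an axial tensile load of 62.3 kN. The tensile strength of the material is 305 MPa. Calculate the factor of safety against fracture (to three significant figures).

A = πd²/4 = 452.4 mm².
σ = F/A = 62300/452.4 = 137.7 MPa.
n = 305/137.7 = 2.215.

n = 2.21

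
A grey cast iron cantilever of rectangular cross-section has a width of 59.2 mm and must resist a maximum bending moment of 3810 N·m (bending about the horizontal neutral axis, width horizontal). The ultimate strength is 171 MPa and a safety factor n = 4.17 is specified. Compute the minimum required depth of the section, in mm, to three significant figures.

h = 97.0 mm

σ_allow = 171/4.17 = 41.01 MPa.
For a rectangular section σ = 6M/(bh²), so h² = 6M/(b σ_allow) = 6×3810000/(59.2×41.01) = 9417 mm².
h = 97.04 mm.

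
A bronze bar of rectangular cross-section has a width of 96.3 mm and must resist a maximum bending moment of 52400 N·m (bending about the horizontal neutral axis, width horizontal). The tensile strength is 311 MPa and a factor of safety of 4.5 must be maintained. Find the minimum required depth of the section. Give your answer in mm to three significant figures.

h = 217 mm

σ_allow = 311/4.5 = 69.11 MPa.
For a rectangular section σ = 6M/(bh²), so h² = 6M/(b σ_allow) = 6×5.2400×10^7/(96.3×69.11) = 47240 mm².
h = 217.3 mm.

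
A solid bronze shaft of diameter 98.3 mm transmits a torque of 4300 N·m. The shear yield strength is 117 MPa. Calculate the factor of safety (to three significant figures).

n = 5.07

τ = 16T/(πd³) = 16×4300000/(π×98.3³) = 23.06 MPa.
n = τ_limit/τ = 117/23.06 = 5.075.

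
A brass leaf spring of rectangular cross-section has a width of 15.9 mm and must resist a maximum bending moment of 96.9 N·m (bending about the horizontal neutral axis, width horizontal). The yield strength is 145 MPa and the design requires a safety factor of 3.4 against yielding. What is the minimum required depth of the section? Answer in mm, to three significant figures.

h = 29.3 mm

σ_allow = 145/3.4 = 42.65 MPa.
For a rectangular section σ = 6M/(bh²), so h² = 6M/(b σ_allow) = 6×96900/(15.9×42.65) = 857.4 mm².
h = 29.28 mm.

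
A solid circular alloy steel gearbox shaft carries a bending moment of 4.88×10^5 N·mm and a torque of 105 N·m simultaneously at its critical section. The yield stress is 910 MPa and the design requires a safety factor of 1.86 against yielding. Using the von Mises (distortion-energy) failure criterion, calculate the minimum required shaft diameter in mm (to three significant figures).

σ_allow = σ_y/n = 910/1.86 = 489.2 MPa.
For a solid shaft σ_b = 32M/(πd³) and τ = 16T/(πd³), so the von Mises stress is σ' = (16/πd³)·√(4M²+3T²).
√(4M²+3T²) = √(4×(488000)² + 3×(105000)²) = 992800 N·mm.
d³ = 16×992800/(π×489.2) = 10330 mm³.
d = 21.78 mm.

d = 21.8 mm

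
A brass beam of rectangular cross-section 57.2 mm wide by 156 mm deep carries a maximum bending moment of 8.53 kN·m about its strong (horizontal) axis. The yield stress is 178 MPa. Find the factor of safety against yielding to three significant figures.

Section modulus S = bh²/6 = 57.2×156²/6 = 232000 mm³.
σ = M/S = 8530000/232000 = 36.77 MPa.
n = 178/36.77 = 4.841.

n = 4.84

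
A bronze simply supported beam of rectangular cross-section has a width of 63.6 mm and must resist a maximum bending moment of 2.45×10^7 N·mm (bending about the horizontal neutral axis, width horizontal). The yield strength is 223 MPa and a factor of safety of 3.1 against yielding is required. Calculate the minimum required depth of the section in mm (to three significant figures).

σ_allow = 223/3.1 = 71.94 MPa.
For a rectangular section σ = 6M/(bh²), so h² = 6M/(b σ_allow) = 6×2.4500×10^7/(63.6×71.94) = 32130 mm².
h = 179.2 mm.

h = 179 mm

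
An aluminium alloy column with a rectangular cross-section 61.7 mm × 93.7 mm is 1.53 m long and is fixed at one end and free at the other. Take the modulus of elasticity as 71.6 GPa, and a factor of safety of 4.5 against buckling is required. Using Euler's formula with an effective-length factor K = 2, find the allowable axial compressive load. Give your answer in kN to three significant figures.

P_allow = 30.8 kN

Buckling occurs about the weak axis: I_min = h·b³/12 = 93.7×61.7³/12 = 1.834×10^6 mm⁴ (b = 61.7 mm is the smaller dimension).
Effective length L_e = KL = 2×1.53 m = 3060 mm.
Euler critical load P_cr = π²EI/L_e² = π²×71600×1.834×10^6/3060² = 138400 N.
P_allow = P_cr/n = 138400/4.5 = 30760 N.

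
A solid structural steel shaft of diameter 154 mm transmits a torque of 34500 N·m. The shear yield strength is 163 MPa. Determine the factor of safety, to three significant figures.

n = 3.39

τ = 16T/(πd³) = 16×3.4500×10^7/(π×154³) = 48.11 MPa.
n = τ_limit/τ = 163/48.11 = 3.388.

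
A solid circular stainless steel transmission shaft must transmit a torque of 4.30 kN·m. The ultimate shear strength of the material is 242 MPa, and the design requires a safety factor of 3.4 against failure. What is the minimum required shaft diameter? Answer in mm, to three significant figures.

Allowable shear stress τ_allow = 242/3.4 = 71.18 MPa.
For a solid shaft τ = 16T/(πd³), so d³ = 16T/(π τ_allow) = 16×4300000/(π×71.18) = 307700 mm³.
d = (307700)^(1/3) = 67.51 mm.

d = 67.5 mm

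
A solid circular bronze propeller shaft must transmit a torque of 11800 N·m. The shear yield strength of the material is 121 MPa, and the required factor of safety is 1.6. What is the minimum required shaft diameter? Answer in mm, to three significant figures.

d = 92.6 mm

Allowable shear stress τ_allow = 121/1.6 = 75.62 MPa.
For a solid shaft τ = 16T/(πd³), so d³ = 16T/(π τ_allow) = 16×1.1800×10^7/(π×75.62) = 794700 mm³.
d = (794700)^(1/3) = 92.63 mm.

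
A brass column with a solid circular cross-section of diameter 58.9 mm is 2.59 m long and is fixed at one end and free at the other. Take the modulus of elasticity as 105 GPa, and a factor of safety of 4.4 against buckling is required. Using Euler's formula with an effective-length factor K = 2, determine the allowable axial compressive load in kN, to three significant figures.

P_allow = 5.19 kN

I = πd⁴/64 = π×58.9⁴/64 = 590800 mm⁴.
Effective length L_e = KL = 2×2.59 m = 5180 mm.
Euler critical load P_cr = π²EI/L_e² = π²×105000×590800/5180² = 22820 N.
P_allow = P_cr/n = 22820/4.4 = 5186 N.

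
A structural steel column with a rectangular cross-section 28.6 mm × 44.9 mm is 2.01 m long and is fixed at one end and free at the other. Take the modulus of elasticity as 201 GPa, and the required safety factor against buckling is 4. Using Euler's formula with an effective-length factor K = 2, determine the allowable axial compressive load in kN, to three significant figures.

Buckling occurs about the weak axis: I_min = h·b³/12 = 44.9×28.6³/12 = 87530 mm⁴ (b = 28.6 mm is the smaller dimension).
Effective length L_e = KL = 2×2.01 m = 4020 mm.
Euler critical load P_cr = π²EI/L_e² = π²×201000×87530/4020² = 10750 N.
P_allow = P_cr/n = 10750/4 = 2686 N.

P_allow = 2.69 kN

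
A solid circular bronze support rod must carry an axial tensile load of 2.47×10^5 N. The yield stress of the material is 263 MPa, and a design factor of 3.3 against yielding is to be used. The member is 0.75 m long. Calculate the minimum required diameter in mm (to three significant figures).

d = 62.8 mm

Allowable stress σ_allow = 263/3.3 = 79.70 MPa.
Required area A = F/σ_allow = 247000/79.70 = 3099 mm².
A = πd²/4 → d = √(4A/π) = 62.82 mm.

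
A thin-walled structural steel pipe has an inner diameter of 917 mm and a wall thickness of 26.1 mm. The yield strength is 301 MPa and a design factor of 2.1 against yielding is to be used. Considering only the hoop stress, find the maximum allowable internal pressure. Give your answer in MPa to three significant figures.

σ_allow = 301/2.1 = 143.3 MPa.
σ_h = pD/(2t) → p_allow = 2σ_allow t/D = 2×143.3×26.1/917 = 8.159 MPa.

p_allow = 8.16 MPa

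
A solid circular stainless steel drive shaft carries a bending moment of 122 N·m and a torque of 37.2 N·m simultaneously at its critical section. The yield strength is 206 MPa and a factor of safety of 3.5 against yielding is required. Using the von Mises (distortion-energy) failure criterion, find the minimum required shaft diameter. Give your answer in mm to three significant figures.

d = 28.0 mm

σ_allow = σ_y/n = 206/3.5 = 58.86 MPa.
For a solid shaft σ_b = 32M/(πd³) and τ = 16T/(πd³), so the von Mises stress is σ' = (16/πd³)·√(4M²+3T²).
√(4M²+3T²) = √(4×(122000)² + 3×(37200)²) = 252400 N·mm.
d³ = 16×252400/(π×58.86) = 21840 mm³.
d = 27.95 mm.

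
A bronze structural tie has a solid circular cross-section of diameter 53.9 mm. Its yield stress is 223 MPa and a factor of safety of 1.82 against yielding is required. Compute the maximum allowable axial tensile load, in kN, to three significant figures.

σ_allow = 223/1.82 = 122.5 MPa.
A = πd²/4 = π×53.9²/4 = 2282 mm².
F_allow = σ_allow × A = 122.5×2282 = 279600 N.

F_allow = 280 kN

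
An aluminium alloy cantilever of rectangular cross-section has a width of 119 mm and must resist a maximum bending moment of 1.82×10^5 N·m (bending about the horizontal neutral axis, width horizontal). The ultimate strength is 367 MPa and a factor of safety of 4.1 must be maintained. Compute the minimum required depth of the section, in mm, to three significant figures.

h = 320 mm

σ_allow = 367/4.1 = 89.51 MPa.
For a rectangular section σ = 6M/(bh²), so h² = 6M/(b σ_allow) = 6×1.8200×10^8/(119×89.51) = 102500 mm².
h = 320.2 mm.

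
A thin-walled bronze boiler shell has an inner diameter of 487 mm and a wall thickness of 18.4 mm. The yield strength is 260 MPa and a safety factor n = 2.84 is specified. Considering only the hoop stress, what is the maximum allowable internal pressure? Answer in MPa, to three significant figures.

p_allow = 6.92 MPa

σ_allow = 260/2.84 = 91.55 MPa.
σ_h = pD/(2t) → p_allow = 2σ_allow t/D = 2×91.55×18.4/487 = 6.918 MPa.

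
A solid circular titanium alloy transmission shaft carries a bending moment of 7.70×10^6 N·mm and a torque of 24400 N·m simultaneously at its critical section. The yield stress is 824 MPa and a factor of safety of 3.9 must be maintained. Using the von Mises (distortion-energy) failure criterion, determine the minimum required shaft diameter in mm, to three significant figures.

d = 103 mm

σ_allow = σ_y/n = 824/3.9 = 211.3 MPa.
For a solid shaft σ_b = 32M/(πd³) and τ = 16T/(πd³), so the von Mises stress is σ' = (16/πd³)·√(4M²+3T²).
√(4M²+3T²) = √(4×(7.700×10^6)² + 3×(2.440×10^7)²) = 4.498×10^7 N·mm.
d³ = 16×4.498×10^7/(π×211.3) = 1.084×10^6 mm³.
d = 102.7 mm.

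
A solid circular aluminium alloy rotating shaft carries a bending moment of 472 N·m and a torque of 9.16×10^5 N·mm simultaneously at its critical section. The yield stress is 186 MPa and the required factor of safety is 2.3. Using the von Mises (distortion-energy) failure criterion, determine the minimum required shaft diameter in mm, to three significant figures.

σ_allow = σ_y/n = 186/2.3 = 80.87 MPa.
For a solid shaft σ_b = 32M/(πd³) and τ = 16T/(πd³), so the von Mises stress is σ' = (16/πd³)·√(4M²+3T²).
√(4M²+3T²) = √(4×(472000)² + 3×(916000)²) = 1.846×10^6 N·mm.
d³ = 16×1.846×10^6/(π×80.87) = 116300 mm³.
d = 48.81 mm.

d = 48.8 mm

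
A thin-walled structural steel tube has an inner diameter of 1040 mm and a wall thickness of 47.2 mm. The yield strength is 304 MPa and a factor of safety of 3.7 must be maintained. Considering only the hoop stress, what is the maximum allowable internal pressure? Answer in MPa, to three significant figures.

σ_allow = 304/3.7 = 82.16 MPa.
σ_h = pD/(2t) → p_allow = 2σ_allow t/D = 2×82.16×47.2/1040 = 7.458 MPa.

p_allow = 7.46 MPa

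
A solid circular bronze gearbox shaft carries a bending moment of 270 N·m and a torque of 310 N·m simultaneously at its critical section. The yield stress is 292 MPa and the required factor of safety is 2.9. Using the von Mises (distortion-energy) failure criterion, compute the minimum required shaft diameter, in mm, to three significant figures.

d = 33.8 mm

σ_allow = σ_y/n = 292/2.9 = 100.7 MPa.
For a solid shaft σ_b = 32M/(πd³) and τ = 16T/(πd³), so the von Mises stress is σ' = (16/πd³)·√(4M²+3T²).
√(4M²+3T²) = √(4×(270000)² + 3×(310000)²) = 761500 N·mm.
d³ = 16×761500/(π×100.7) = 38520 mm³.
d = 33.77 mm.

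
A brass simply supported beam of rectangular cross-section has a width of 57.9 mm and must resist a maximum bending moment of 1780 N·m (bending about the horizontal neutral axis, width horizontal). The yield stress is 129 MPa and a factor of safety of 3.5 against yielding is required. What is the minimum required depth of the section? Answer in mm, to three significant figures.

h = 70.7 mm

σ_allow = 129/3.5 = 36.86 MPa.
For a rectangular section σ = 6M/(bh²), so h² = 6M/(b σ_allow) = 6×1780000/(57.9×36.86) = 5005 mm².
h = 70.74 mm.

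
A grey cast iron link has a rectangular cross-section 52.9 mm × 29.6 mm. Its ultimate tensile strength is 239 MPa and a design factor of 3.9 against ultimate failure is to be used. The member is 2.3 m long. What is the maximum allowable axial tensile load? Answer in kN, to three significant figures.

σ_allow = 239/3.9 = 61.28 MPa.
A = 52.9×29.6 = 1566 mm².
F_allow = σ_allow × A = 61.28×1566 = 95960 N.

F_allow = 96.0 kN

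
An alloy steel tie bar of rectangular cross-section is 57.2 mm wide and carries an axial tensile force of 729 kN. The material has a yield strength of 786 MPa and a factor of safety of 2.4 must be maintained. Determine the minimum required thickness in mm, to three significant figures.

t = 38.9 mm

σ_allow = 786/2.4 = 327.5 MPa.
Required area A = F/σ_allow = 729000/327.5 = 2226 mm².
t = A/w = 2226/57.2 = 38.92 mm.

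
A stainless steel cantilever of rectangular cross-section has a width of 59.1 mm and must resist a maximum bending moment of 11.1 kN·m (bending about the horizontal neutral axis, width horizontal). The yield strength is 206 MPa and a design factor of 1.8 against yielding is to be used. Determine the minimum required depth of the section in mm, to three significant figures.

h = 99.2 mm

σ_allow = 206/1.8 = 114.4 MPa.
For a rectangular section σ = 6M/(bh²), so h² = 6M/(b σ_allow) = 6×1.1100×10^7/(59.1×114.4) = 9847 mm².
h = 99.23 mm.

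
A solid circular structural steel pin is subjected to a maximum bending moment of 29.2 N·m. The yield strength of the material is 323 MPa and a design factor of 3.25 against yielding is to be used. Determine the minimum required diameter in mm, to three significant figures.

d = 14.4 mm

σ_allow = 323/3.25 = 99.38 MPa.
For a solid circular section σ = 32M/(πd³), so d³ = 32M/(π σ_allow) = 32×29200/(π×99.38) = 2993 mm³.
d = 14.41 mm.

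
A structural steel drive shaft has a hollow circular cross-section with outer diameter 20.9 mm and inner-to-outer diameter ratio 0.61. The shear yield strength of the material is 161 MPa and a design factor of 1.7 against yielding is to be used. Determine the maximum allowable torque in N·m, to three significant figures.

T_allow = 146 N·m

τ_allow = 161/1.7 = 94.71 MPa.
For a hollow shaft T_allow = τ_allow·πd_o³(1−k⁴)/16 with 1−k⁴ = 0.8615, so πd_o³(1−k⁴)/16 = 1544 mm³.
T_allow = 94.71×1544 = 146300 N·mm = 146.3 N·m.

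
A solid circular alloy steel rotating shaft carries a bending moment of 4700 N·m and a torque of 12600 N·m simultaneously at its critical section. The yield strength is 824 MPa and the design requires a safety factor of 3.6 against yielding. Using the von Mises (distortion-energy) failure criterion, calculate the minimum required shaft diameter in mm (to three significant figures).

σ_allow = σ_y/n = 824/3.6 = 228.9 MPa.
For a solid shaft σ_b = 32M/(πd³) and τ = 16T/(πd³), so the von Mises stress is σ' = (16/πd³)·√(4M²+3T²).
√(4M²+3T²) = √(4×(4.700×10^6)² + 3×(1.260×10^7)²) = 2.376×10^7 N·mm.
d³ = 16×2.376×10^7/(π×228.9) = 528700 mm³.
d = 80.86 mm.

d = 80.9 mm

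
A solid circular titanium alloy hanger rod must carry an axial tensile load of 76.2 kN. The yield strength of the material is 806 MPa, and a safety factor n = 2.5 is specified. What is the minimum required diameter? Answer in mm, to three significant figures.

d = 17.3 mm

Allowable stress σ_allow = 806/2.5 = 322.4 MPa.
Required area A = F/σ_allow = 76200/322.4 = 236.4 mm².
A = πd²/4 → d = √(4A/π) = 17.35 mm.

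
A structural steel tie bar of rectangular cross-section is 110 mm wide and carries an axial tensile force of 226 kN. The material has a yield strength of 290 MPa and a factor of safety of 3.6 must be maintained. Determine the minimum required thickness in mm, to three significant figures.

t = 25.5 mm

σ_allow = 290/3.6 = 80.56 MPa.
Required area A = F/σ_allow = 226000/80.56 = 2806 mm².
t = A/w = 2806/110 = 25.50 mm.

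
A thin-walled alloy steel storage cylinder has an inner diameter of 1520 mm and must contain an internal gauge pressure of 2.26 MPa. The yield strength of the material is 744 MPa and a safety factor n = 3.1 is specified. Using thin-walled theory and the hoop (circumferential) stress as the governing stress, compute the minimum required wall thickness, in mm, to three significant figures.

t = 7.16 mm

σ_allow = 744/3.1 = 240.0 MPa.
Hoop stress σ_h = pD/(2t), so t = pD/(2σ_allow) = 2.26×1520/(2×240.0) = 7.157 mm.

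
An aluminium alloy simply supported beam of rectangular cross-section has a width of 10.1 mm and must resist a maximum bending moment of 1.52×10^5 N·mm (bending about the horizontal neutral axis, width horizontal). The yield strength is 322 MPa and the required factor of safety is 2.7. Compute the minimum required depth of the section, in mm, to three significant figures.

h = 27.5 mm

σ_allow = 322/2.7 = 119.3 MPa.
For a rectangular section σ = 6M/(bh²), so h² = 6M/(b σ_allow) = 6×152000/(10.1×119.3) = 757.1 mm².
h = 27.52 mm.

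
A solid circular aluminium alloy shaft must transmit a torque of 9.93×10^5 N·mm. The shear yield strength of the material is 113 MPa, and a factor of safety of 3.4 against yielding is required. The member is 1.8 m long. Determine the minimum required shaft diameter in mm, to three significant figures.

d = 53.4 mm

Allowable shear stress τ_allow = 113/3.4 = 33.24 MPa.
For a solid shaft τ = 16T/(πd³), so d³ = 16T/(π τ_allow) = 16×993000/(π×33.24) = 152200 mm³.
d = (152200)^(1/3) = 53.39 mm.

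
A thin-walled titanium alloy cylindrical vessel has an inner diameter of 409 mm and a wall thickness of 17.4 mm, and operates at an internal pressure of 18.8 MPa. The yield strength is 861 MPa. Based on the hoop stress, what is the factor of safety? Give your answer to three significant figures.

n = 3.90

σ_h = pD/(2t) = 18.8×409/(2×17.4) = 221.0 MPa.
n = 861/221.0 = 3.897.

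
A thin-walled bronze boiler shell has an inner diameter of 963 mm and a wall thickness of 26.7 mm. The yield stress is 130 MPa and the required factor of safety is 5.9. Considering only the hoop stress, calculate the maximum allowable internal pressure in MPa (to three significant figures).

σ_allow = 130/5.9 = 22.03 MPa.
σ_h = pD/(2t) → p_allow = 2σ_allow t/D = 2×22.03×26.7/963 = 1.222 MPa.

p_allow = 1.22 MPa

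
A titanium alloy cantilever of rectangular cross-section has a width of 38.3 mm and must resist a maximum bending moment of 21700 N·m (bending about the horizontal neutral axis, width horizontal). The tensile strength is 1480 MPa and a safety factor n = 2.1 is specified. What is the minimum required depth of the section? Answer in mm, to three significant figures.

h = 69.5 mm

σ_allow = 1480/2.1 = 704.8 MPa.
For a rectangular section σ = 6M/(bh²), so h² = 6M/(b σ_allow) = 6×2.1700×10^7/(38.3×704.8) = 4824 mm².
h = 69.45 mm.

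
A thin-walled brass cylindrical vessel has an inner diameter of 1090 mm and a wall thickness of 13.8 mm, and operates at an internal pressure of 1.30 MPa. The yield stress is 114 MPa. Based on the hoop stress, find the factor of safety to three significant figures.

n = 2.22

σ_h = pD/(2t) = 1.30×1090/(2×13.8) = 51.34 MPa.
n = 114/51.34 = 2.220.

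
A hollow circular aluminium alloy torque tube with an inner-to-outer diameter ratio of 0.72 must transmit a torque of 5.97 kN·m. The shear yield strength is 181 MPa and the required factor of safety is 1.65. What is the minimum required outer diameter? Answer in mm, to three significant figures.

d_o = 72.4 mm

τ_allow = 181/1.65 = 109.7 MPa.
For a hollow shaft τ = 16T/[πd_o³(1−k⁴)] with k = 0.72, so 1−k⁴ = 0.7313.
d_o³ = 16T/[π τ_allow (1−k⁴)] = 16×5970000/(π×109.7×0.7313) = 379000 mm³.
d_o = 72.37 mm.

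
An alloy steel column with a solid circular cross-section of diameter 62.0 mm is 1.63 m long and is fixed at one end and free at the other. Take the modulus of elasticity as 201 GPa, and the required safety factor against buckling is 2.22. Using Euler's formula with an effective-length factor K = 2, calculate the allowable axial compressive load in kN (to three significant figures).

P_allow = 61.0 kN

I = πd⁴/64 = π×62.0⁴/64 = 725300 mm⁴.
Effective length L_e = KL = 2×1.63 m = 3260 mm.
Euler critical load P_cr = π²EI/L_e² = π²×201000×725300/3260² = 135400 N.
P_allow = P_cr/n = 135400/2.22 = 60990 N.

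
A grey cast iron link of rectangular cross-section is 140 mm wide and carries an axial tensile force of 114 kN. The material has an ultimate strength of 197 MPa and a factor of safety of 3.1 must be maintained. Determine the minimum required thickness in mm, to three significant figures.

t = 12.8 mm

σ_allow = 197/3.1 = 63.55 MPa.
Required area A = F/σ_allow = 114000/63.55 = 1794 mm².
t = A/w = 1794/140 = 12.81 mm.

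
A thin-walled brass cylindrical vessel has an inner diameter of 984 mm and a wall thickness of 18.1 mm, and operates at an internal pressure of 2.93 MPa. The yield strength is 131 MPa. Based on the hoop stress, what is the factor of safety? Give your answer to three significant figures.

n = 1.64

σ_h = pD/(2t) = 2.93×984/(2×18.1) = 79.64 MPa.
n = 131/79.64 = 1.645.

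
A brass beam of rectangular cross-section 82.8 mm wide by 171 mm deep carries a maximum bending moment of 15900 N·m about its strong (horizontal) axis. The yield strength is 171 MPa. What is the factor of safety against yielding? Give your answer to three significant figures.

n = 4.34

Section modulus S = bh²/6 = 82.8×171²/6 = 403500 mm³.
σ = M/S = 1.5900×10^7/403500 = 39.40 MPa.
n = 171/39.40 = 4.340.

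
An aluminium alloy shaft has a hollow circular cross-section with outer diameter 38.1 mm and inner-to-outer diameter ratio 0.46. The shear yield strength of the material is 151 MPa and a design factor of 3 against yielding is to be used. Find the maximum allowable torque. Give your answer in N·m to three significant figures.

τ_allow = 151/3 = 50.33 MPa.
For a hollow shaft T_allow = τ_allow·πd_o³(1−k⁴)/16 with 1−k⁴ = 0.9552, so πd_o³(1−k⁴)/16 = 10370 mm³.
T_allow = 50.33×10370 = 522100 N·mm = 522.1 N·m.

T_allow = 522 N·m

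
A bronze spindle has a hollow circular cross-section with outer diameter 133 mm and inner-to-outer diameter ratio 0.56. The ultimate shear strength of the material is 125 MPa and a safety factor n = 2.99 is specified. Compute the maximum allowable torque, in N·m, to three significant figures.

T_allow = 17400 N·m

τ_allow = 125/2.99 = 41.81 MPa.
For a hollow shaft T_allow = τ_allow·πd_o³(1−k⁴)/16 with 1−k⁴ = 0.9017, so πd_o³(1−k⁴)/16 = 416500 mm³.
T_allow = 41.81×416500 = 1.741×10^7 N·mm = 17410 N·m.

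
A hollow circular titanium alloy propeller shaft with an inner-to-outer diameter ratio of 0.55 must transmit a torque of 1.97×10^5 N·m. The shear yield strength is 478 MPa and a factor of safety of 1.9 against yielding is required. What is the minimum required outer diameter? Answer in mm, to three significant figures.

τ_allow = 478/1.9 = 251.6 MPa.
For a hollow shaft τ = 16T/[πd_o³(1−k⁴)] with k = 0.55, so 1−k⁴ = 0.9085.
d_o³ = 16T/[π τ_allow (1−k⁴)] = 16×1.9700×10^8/(π×251.6×0.9085) = 4.390×10^6 mm³.
d_o = 163.7 mm.

d_o = 164 mm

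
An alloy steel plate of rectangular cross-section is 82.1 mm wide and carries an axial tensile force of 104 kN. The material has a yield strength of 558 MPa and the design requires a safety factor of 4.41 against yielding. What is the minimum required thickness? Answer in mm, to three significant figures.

t = 10.0 mm

σ_allow = 558/4.41 = 126.5 MPa.
Required area A = F/σ_allow = 104000/126.5 = 821.9 mm².
t = A/w = 821.9/82.1 = 10.01 mm.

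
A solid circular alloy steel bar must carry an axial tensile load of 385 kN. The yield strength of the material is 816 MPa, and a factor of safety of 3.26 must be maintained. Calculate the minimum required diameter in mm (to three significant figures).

Allowable stress σ_allow = 816/3.26 = 250.3 MPa.
Required area A = F/σ_allow = 385000/250.3 = 1538 mm².
A = πd²/4 → d = √(4A/π) = 44.25 mm.

d = 44.3 mm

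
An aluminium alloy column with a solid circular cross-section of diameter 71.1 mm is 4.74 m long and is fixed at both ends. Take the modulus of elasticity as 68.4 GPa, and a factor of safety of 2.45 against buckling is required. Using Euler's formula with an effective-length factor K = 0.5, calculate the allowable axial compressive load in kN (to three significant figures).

I = πd⁴/64 = π×71.1⁴/64 = 1.254×10^6 mm⁴.
Effective length L_e = KL = 0.5×4.74 m = 2370 mm.
Euler critical load P_cr = π²EI/L_e² = π²×68400×1.254×10^6/2370² = 150800 N.
P_allow = P_cr/n = 150800/2.45 = 61540 N.

P_allow = 61.5 kN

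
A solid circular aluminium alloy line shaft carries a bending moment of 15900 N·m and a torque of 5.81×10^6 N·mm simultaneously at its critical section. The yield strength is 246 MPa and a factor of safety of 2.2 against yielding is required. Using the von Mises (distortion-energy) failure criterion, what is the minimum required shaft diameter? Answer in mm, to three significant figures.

d = 115 mm

σ_allow = σ_y/n = 246/2.2 = 111.8 MPa.
For a solid shaft σ_b = 32M/(πd³) and τ = 16T/(πd³), so the von Mises stress is σ' = (16/πd³)·√(4M²+3T²).
√(4M²+3T²) = √(4×(1.590×10^7)² + 3×(5.810×10^6)²) = 3.335×10^7 N·mm.
d³ = 16×3.335×10^7/(π×111.8) = 1.519×10^6 mm³.
d = 115.0 mm.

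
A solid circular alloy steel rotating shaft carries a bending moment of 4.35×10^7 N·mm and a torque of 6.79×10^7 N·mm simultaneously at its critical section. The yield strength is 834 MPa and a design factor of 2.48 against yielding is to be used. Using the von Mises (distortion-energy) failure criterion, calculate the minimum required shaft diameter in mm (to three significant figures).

d = 130 mm

σ_allow = σ_y/n = 834/2.48 = 336.3 MPa.
For a solid shaft σ_b = 32M/(πd³) and τ = 16T/(πd³), so the von Mises stress is σ' = (16/πd³)·√(4M²+3T²).
√(4M²+3T²) = √(4×(4.350×10^7)² + 3×(6.790×10^7)²) = 1.463×10^8 N·mm.
d³ = 16×1.463×10^8/(π×336.3) = 2.215×10^6 mm³.
d = 130.4 mm.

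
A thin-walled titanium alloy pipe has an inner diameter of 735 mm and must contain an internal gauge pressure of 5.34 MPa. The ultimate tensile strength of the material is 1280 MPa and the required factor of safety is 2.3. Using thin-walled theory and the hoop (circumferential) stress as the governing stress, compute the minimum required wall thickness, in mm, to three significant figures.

t = 3.53 mm

σ_allow = 1280/2.3 = 556.5 MPa.
Hoop stress σ_h = pD/(2t), so t = pD/(2σ_allow) = 5.34×735/(2×556.5) = 3.526 mm.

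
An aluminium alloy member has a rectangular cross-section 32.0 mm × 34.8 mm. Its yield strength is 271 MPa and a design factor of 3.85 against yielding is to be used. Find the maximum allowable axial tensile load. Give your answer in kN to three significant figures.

σ_allow = 271/3.85 = 70.39 MPa.
A = 32.0×34.8 = 1114 mm².
F_allow = σ_allow × A = 70.39×1114 = 78390 N.

F_allow = 78.4 kN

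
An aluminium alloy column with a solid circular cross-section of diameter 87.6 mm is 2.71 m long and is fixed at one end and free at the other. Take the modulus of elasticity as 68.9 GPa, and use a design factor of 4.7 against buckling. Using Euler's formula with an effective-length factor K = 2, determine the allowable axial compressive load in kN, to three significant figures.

I = πd⁴/64 = π×87.6⁴/64 = 2.891×10^6 mm⁴.
Effective length L_e = KL = 2×2.71 m = 5420 mm.
Euler critical load P_cr = π²EI/L_e² = π²×68900×2.891×10^6/5420² = 66910 N.
P_allow = P_cr/n = 66910/4.7 = 14240 N.

P_allow = 14.2 kN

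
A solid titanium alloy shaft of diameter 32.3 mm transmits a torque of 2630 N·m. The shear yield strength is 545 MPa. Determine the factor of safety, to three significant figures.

n = 1.37

τ = 16T/(πd³) = 16×2630000/(π×32.3³) = 397.5 MPa.
n = τ_limit/τ = 545/397.5 = 1.371.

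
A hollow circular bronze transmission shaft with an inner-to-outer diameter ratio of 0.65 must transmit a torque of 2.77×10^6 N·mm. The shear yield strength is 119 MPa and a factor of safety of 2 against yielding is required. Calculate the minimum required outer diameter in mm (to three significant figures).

τ_allow = 119/2 = 59.50 MPa.
For a hollow shaft τ = 16T/[πd_o³(1−k⁴)] with k = 0.65, so 1−k⁴ = 0.8215.
d_o³ = 16T/[π τ_allow (1−k⁴)] = 16×2770000/(π×59.50×0.8215) = 288600 mm³.
d_o = 66.09 mm.

d_o = 66.1 mm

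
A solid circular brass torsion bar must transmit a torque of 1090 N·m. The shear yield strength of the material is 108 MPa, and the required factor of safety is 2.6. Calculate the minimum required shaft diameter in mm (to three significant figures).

Allowable shear stress τ_allow = 108/2.6 = 41.54 MPa.
For a solid shaft τ = 16T/(πd³), so d³ = 16T/(π τ_allow) = 16×1090000/(π×41.54) = 133600 mm³.
d = (133600)^(1/3) = 51.13 mm.

d = 51.1 mm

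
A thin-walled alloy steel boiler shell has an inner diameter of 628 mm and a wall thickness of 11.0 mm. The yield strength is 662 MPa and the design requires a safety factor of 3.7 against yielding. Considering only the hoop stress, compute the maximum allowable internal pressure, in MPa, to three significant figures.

σ_allow = 662/3.7 = 178.9 MPa.
σ_h = pD/(2t) → p_allow = 2σ_allow t/D = 2×178.9×11.0/628 = 6.268 MPa.

p_allow = 6.27 MPa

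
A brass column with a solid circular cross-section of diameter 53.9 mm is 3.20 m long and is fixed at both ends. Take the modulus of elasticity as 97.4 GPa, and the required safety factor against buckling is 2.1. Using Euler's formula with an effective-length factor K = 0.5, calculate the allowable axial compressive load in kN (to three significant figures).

I = πd⁴/64 = π×53.9⁴/64 = 414300 mm⁴.
Effective length L_e = KL = 0.5×3.20 m = 1600 mm.
Euler critical load P_cr = π²EI/L_e² = π²×97400×414300/1600² = 155600 N.
P_allow = P_cr/n = 155600/2.1 = 74080 N.

P_allow = 74.1 kN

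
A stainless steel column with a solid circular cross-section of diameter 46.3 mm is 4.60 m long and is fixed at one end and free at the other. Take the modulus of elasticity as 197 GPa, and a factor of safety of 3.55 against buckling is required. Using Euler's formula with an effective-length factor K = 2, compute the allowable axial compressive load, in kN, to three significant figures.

P_allow = 1.46 kN

I = πd⁴/64 = π×46.3⁴/64 = 225600 mm⁴.
Effective length L_e = KL = 2×4.60 m = 9200 mm.
Euler critical load P_cr = π²EI/L_e² = π²×197000×225600/9200² = 5182 N.
P_allow = P_cr/n = 5182/3.55 = 1460 N.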